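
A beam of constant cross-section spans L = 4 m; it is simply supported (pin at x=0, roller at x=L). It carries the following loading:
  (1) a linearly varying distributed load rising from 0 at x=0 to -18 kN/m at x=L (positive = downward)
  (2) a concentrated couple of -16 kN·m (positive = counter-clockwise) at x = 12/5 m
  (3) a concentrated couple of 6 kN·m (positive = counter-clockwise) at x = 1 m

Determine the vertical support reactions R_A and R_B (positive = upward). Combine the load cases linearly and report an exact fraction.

Load 1 — triangular load w₀=-18 kN/m (0→w₀ over full span):
  R_A = w₀L/6 = (-18)·4/6 = -12 kN
  R_B = w₀L/3 = (-18)·4/3 = -24 kN
Load 2 — applied couple M₀=-16 kN·m at a=12/5 m (b=L-a=8/5):
  R_A = M₀/L = (-16)/4 = -4 kN
  R_B = -M₀/L = -(-16)/4 = 4 kN
Load 3 — applied couple M₀=6 kN·m at a=1 m (b=L-a=3):
  R_A = M₀/L = 6/4 = 3/2 kN
  R_B = -M₀/L = -6/4 = -3/2 kN
Superposition: R_A = -29/2 kN, R_B = -43/2 kN

R_A = -29/2 kN, R_B = -43/2 kN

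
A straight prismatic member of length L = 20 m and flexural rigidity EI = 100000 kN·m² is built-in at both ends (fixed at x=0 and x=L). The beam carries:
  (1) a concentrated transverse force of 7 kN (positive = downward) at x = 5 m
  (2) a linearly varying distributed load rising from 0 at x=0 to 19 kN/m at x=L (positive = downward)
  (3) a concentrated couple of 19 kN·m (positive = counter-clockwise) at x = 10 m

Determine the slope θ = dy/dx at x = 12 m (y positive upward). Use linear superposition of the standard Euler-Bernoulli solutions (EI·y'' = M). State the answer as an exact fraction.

θ(12) = 2683/1000000 rad

Load 1 — point force P=7 kN at a=5 m (b=L-a=15):
  θ_1 = Pa²(L-x)(2bL-(3b+a)(L-x))/(2L³EI)  [x>a] = 7·5²·(20-12)·(2·15·20-(3·15+5)·(20-12))/(2·20³·100000) = 7/40000 rad
Load 2 — triangular load w₀=19 kN/m (0→w₀ over full span):
  θ_2 = -w₀(2x(L-x)(L-2x)(x+2L)+x²(L-x)²)/(120LEI) = -19·(2·12·(20-12)·(20-2·12)·(12+2·20)+12²·(20-12)²)/(120·20·100000) = 38/15625 rad
Load 3 — applied couple M₀=19 kN·m at a=10 m (b=L-a=10):
  θ_3 = (R_Ax²/2 - M_Ax - M₀(x-a))/EI  [x>a] with R_A=57/40, M_A=19/4 = ((57/40)·12²/2 - (19/4)·12 - 19·(12-10))/100000 = 19/250000 rad
Superposition: θ = Σ θ_i = 2683/1000000 rad ≈ 0.002683 rad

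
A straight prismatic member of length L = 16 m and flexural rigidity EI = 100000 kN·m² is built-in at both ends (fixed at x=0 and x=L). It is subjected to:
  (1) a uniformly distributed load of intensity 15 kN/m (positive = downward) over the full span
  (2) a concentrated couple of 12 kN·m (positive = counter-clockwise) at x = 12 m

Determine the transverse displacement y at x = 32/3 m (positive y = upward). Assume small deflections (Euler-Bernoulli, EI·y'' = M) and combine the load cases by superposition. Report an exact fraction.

Load 1 — uniform load w=15 kN/m over full span:
  y_1 = -wx²(L-x)²/(24EI) = -15·(32/3)²·(16-(32/3))²/(24·100000) = -1024/50625 m
Load 2 — applied couple M₀=12 kN·m at a=12 m (b=L-a=4):
  y_2 = (R_Ax³/6 - M_Ax²/2)/EI  [x≤a] with R_A=27/32, M_A=15/4 = ((27/32)·(32/3)³/6 - (15/4)·(32/3)²/2)/100000 = -4/9375 m
Superposition: y = Σ y_i = -5228/253125 m ≈ -0.020654 m

y(32/3) = -5228/253125 m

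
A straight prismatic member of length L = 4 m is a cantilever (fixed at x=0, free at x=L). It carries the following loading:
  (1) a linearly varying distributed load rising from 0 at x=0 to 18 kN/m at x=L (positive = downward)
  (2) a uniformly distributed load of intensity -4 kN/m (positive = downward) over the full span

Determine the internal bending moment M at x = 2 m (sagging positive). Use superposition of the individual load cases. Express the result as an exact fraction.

M(2) = -22 kN·m

Load 1 — triangular load w₀=18 kN/m (0→w₀ over full span):
  M_1 = w₀Lx/2 - w₀L²/3 - w₀x³/(6L) = 18·4·2/2 - 18·4²/3 - 18·2³/(6·4) = -30 kN·m
Load 2 — uniform load w=-4 kN/m over full span:
  M_2 = -w(L-x)²/2 = -(-4)·(4-2)²/2 = 8 kN·m
Superposition: M = Σ M_i = -22 kN·m ≈ -22.000000 kN·m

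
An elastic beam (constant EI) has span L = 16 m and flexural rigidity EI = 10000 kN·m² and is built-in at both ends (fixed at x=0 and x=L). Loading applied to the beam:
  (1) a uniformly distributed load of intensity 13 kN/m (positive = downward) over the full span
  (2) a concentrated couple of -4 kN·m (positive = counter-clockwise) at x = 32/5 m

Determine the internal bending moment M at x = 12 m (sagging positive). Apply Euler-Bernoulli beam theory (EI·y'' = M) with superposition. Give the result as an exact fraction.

M(12) = 2612/75 kN·m

Load 1 — uniform load w=13 kN/m over full span:
  M_1 = wLx/2 - wL²/12 - wx²/2 = 13·16·12/2 - 13·16²/12 - 13·12²/2 = 104/3 kN·m
Load 2 — applied couple M₀=-4 kN·m at a=32/5 m (b=L-a=48/5):
  M_2 = R_Ax - M_A - M₀  [x>a] with R_A=-9/25, M_A=-12/25 = (-9/25)·12 - (-12/25) - (-4) = 4/25 kN·m
Superposition: M = Σ M_i = 2612/75 kN·m ≈ 34.826667 kN·m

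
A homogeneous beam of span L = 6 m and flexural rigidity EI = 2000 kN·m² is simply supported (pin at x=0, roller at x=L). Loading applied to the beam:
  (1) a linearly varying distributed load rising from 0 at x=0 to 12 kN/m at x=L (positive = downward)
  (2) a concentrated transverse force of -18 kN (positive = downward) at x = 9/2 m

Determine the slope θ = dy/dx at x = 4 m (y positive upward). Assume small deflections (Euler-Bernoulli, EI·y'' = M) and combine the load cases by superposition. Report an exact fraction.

Load 1 — triangular load w₀=12 kN/m (0→w₀ over full span):
  θ_1 = -w₀(7L⁴-30L²x²+15x⁴)/(360LEI) = -12·(7·6⁴-30·6²·4²+15·4⁴)/(360·6·2000) = 91/7500 rad
Load 2 — point force P=-18 kN at a=9/2 m (b=L-a=3/2):
  θ_2 = -Pb(L²-b²-3x²)/(6LEI)  [x≤a] = -(-18)·(3/2)·(6²-(3/2)²-3·4²)/(6·6·2000) = -171/32000 rad
Superposition: θ = Σ θ_i = 3259/480000 rad ≈ 0.006790 rad

θ(4) = 3259/480000 rad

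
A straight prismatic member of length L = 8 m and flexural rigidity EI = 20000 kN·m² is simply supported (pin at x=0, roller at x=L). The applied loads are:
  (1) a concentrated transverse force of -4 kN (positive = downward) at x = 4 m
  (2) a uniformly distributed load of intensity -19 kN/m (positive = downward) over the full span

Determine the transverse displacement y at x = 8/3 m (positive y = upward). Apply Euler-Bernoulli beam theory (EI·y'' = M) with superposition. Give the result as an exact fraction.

Load 1 — point force P=-4 kN at a=4 m (b=L-a=4):
  y_1 = -Pbx(L²-b²-x²)/(6LEI)  [x≤a] = -(-4)·4·(8/3)·(8²-4²-(8/3)²)/(6·8·20000) = 92/50625 m
Load 2 — uniform load w=-19 kN/m over full span:
  y_2 = -wx(L³-2Lx²+x³)/(24EI) = -(-19)·(8/3)·(8³-2·8·(8/3)²+(8/3)³)/(24·20000) = 6688/151875 m
Superposition: y = Σ y_i = 6964/151875 m ≈ 0.045853 m

y(8/3) = 6964/151875 m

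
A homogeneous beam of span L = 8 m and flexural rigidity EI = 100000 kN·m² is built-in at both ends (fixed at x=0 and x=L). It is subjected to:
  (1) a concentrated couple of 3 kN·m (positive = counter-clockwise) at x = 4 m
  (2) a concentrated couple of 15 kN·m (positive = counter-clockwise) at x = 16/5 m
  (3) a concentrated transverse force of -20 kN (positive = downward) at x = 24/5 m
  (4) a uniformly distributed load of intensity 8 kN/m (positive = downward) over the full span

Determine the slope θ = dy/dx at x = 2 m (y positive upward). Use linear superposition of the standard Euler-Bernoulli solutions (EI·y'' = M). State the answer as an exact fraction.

θ(2) = -2787/20000000 rad

Load 1 — applied couple M₀=3 kN·m at a=4 m (b=L-a=4):
  θ_1 = (R_Ax²/2 - M_Ax)/EI  [x≤a] with R_A=9/16, M_A=3/4 = ((9/16)·2²/2 - (3/4)·2)/100000 = -3/800000 rad
Load 2 — applied couple M₀=15 kN·m at a=16/5 m (b=L-a=24/5):
  θ_2 = (R_Ax²/2 - M_Ax)/EI  [x≤a] with R_A=27/10, M_A=9/5 = ((27/10)·2²/2 - (9/5)·2)/100000 = 9/500000 rad
Load 3 — point force P=-20 kN at a=24/5 m (b=L-a=16/5):
  θ_3 = -Pb²x(2aL-(3a+b)x)/(2L³EI)  [x≤a] = -(-20)·(16/5)²·2·(2·(24/5)·8-(3·(24/5)+(16/5))·2)/(2·8³·100000) = 13/78125 rad
Load 4 — uniform load w=8 kN/m over full span:
  θ_4 = -wx(L-x)(L-2x)/(12EI) = -8·2·(8-2)·(8-2·2)/(12·100000) = -1/3125 rad
Superposition: θ = Σ θ_i = -2787/20000000 rad ≈ -0.000139 rad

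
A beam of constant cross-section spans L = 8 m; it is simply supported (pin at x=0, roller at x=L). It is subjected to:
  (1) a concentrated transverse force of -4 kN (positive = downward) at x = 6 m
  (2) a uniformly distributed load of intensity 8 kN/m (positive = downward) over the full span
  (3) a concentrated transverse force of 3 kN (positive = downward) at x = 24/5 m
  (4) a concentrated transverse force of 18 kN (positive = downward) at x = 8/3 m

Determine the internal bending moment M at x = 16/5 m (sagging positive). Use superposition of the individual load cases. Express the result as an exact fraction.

M(16/5) = 2272/25 kN·m

Load 1 — point force P=-4 kN at a=6 m (b=L-a=2):
  M_1 = Pbx/L  [x≤a] = (-4)·2·(16/5)/8 = -16/5 kN·m
Load 2 — uniform load w=8 kN/m over full span:
  M_2 = wx(L-x)/2 = 8·(16/5)·(8-(16/5))/2 = 1536/25 kN·m
Load 3 — point force P=3 kN at a=24/5 m (b=L-a=16/5):
  M_3 = Pbx/L  [x≤a] = 3·(16/5)·(16/5)/8 = 96/25 kN·m
Load 4 — point force P=18 kN at a=8/3 m (b=L-a=16/3):
  M_4 = Pa(L-x)/L  [x>a] = 18·(8/3)·(8-(16/5))/8 = 144/5 kN·m
Superposition: M = Σ M_i = 2272/25 kN·m ≈ 90.880000 kN·m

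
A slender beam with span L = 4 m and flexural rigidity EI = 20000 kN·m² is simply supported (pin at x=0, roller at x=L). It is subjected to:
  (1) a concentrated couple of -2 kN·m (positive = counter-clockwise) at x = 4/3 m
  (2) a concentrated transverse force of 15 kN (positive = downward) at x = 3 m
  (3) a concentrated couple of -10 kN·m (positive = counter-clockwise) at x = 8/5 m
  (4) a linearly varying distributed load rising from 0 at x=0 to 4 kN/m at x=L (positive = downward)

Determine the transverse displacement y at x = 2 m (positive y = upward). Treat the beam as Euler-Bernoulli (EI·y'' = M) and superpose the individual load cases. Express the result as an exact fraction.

Load 1 — applied couple M₀=-2 kN·m at a=4/3 m (b=L-a=8/3):
  y_1 = (M₀x³/(6L)-M₀(x-a)²/2+C₁x)/EI  [x>a] with C₁=M₀(3b²-L²)/(6L)=-4/9 = ((-2)·2³/(6·4)-(-2)·(2-(4/3))²/2+(-4/9)·2)/20000 = -1/18000 m
Load 2 — point force P=15 kN at a=3 m (b=L-a=1):
  y_2 = -Pbx(L²-b²-x²)/(6LEI)  [x≤a] = -15·1·2·(4²-1²-2²)/(6·4·20000) = -11/16000 m
Load 3 — applied couple M₀=-10 kN·m at a=8/5 m (b=L-a=12/5):
  y_3 = (M₀x³/(6L)-M₀(x-a)²/2+C₁x)/EI  [x>a] with C₁=M₀(3b²-L²)/(6L)=-8/15 = ((-10)·2³/(6·4)-(-10)·(2-(8/5))²/2+(-8/15)·2)/20000 = -9/50000 m
Load 4 — triangular load w₀=4 kN/m (0→w₀ over full span):
  y_4 = -w₀x(7L⁴-10L²x²+3x⁴)/(360LEI) = -4·2·(7·4⁴-10·4²·2²+3·2⁴)/(360·4·20000) = -1/3000 m
Superposition: y = Σ y_i = -4523/3600000 m ≈ -0.001256 m

y(2) = -4523/3600000 m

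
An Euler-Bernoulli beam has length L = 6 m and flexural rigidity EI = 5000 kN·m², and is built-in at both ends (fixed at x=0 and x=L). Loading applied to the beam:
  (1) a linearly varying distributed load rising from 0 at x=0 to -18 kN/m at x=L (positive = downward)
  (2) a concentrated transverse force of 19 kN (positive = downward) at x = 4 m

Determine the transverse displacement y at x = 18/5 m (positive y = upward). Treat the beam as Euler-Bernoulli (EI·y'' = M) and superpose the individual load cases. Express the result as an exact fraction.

y(18/5) = 49599/19531250 m

Load 1 — triangular load w₀=-18 kN/m (0→w₀ over full span):
  y_1 = -w₀x²(L-x)²(x+2L)/(120LEI) = -(-18)·(18/5)²·(6-(18/5))²·((18/5)+2·6)/(120·6·5000) = 56862/9765625 m
Load 2 — point force P=19 kN at a=4 m (b=L-a=2):
  y_2 = -Pb²x²(3aL-(3a+b)x)/(6L³EI)  [x≤a] = -19·2²·(18/5)²·(3·4·6-(3·4+2)·(18/5))/(6·6³·5000) = -513/156250 m
Superposition: y = Σ y_i = 49599/19531250 m ≈ 0.002539 m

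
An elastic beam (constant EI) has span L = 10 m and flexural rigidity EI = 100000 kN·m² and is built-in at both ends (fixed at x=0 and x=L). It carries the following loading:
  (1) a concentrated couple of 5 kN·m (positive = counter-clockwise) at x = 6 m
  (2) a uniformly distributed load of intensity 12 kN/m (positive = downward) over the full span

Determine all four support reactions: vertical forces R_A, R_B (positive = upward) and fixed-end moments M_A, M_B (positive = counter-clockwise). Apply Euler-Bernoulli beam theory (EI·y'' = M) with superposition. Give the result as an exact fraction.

R_A = 1518/25 kN, M_A = 508/5 kN·m, R_B = 1482/25 kN, M_B = -497/5 kN·m

Load 1 — applied couple M₀=5 kN·m at a=6 m (b=L-a=4):
  R_A = 6M₀ab/L³ = 6·5·6·4/10³ = 18/25 kN
  M_A = M₀b(2a-b)/L² = 5·4·(2·6-4)/10² = 8/5 kN·m
  R_B = -6M₀ab/L³ = -6·5·6·4/10³ = -18/25 kN
  M_B = M₀a(2b-a)/L² = 5·6·(2·4-6)/10² = 3/5 kN·m
Load 2 — uniform load w=12 kN/m over full span:
  R_A = wL/2 = 12·10/2 = 60 kN
  M_A = wL²/12 = 12·10²/12 = 100 kN·m
  R_B = wL/2 = 12·10/2 = 60 kN
  M_B = -wL²/12 = -12·10²/12 = -100 kN·m
Superposition: R_A = 1518/25 kN, M_A = 508/5 kN·m, R_B = 1482/25 kN, M_B = -497/5 kN·m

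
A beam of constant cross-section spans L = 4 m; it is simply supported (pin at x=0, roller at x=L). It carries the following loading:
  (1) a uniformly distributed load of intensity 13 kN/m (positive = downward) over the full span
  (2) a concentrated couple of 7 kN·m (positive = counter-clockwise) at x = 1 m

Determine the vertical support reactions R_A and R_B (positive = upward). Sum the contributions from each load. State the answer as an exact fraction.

Load 1 — uniform load w=13 kN/m over full span:
  R_A = wL/2 = 13·4/2 = 26 kN
  R_B = wL/2 = 13·4/2 = 26 kN
Load 2 — applied couple M₀=7 kN·m at a=1 m (b=L-a=3):
  R_A = M₀/L = 7/4 kN
  R_B = -M₀/L = -7/4 kN
Superposition: R_A = 111/4 kN, R_B = 97/4 kN

R_A = 111/4 kN, R_B = 97/4 kN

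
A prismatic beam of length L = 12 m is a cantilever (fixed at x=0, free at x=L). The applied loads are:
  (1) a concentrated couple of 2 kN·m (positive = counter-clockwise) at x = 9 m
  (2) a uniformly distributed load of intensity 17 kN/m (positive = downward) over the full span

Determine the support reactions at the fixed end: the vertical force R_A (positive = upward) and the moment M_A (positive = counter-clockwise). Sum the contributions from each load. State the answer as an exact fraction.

Load 1 — applied couple M₀=2 kN·m at a=9 m (b=L-a=3):
  R_A = 0 kN
  M_A = -M₀ = -2 kN·m
Load 2 — uniform load w=17 kN/m over full span:
  R_A = wL = 17·12 = 204 kN
  M_A = wL²/2 = 17·12²/2 = 1224 kN·m
Superposition: R_A = 204 kN, M_A = 1222 kN·m

R_A = 204 kN, M_A = 1222 kN·m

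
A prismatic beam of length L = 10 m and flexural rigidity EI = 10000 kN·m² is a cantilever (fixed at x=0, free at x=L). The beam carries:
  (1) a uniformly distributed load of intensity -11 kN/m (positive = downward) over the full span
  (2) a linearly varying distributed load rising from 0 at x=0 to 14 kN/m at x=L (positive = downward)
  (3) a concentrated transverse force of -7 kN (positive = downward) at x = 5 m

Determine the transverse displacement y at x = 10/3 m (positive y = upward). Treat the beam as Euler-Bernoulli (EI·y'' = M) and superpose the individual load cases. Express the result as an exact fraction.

Load 1 — uniform load w=-11 kN/m over full span:
  y_1 = -wx²(x²-4Lx+6L²)/(24EI) = -(-11)·(10/3)²·((10/3)²-4·10·(10/3)+6·10²)/(24·10000) = 473/1944 m
Load 2 — triangular load w₀=14 kN/m (0→w₀ over full span):
  y_2 = (w₀Lx³/12-w₀L²x²/6-w₀x⁵/(120L))/EI = (14·10·(10/3)³/12-14·10²·(10/3)²/6-14·(10/3)⁵/(120·10))/10000 = -3157/14580 m
Load 3 — point force P=-7 kN at a=5 m (b=L-a=5):
  y_3 = -Px²(3a-x)/(6EI)  [x≤a] = -(-7)·(10/3)²·(3·5-(10/3))/(6·10000) = 49/3240 m
Superposition: y = Σ y_i = 611/14580 m ≈ 0.041907 m

y(10/3) = 611/14580 m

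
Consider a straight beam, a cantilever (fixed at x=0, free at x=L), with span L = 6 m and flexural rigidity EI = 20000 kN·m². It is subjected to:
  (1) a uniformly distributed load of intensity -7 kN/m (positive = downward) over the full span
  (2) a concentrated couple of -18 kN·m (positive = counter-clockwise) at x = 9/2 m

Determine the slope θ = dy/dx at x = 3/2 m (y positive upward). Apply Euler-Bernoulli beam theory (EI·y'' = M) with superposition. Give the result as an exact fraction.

Load 1 — uniform load w=-7 kN/m over full span:
  θ_1 = -wx(x²-3Lx+3L²)/(6EI) = -(-7)·(3/2)·((3/2)²-3·6·(3/2)+3·6²)/(6·20000) = 2331/320000 rad
Load 2 — applied couple M₀=-18 kN·m at a=9/2 m (b=L-a=3/2):
  θ_2 = M₀x/EI  [x≤a] = (-18)·(3/2)/20000 = -27/20000 rad
Superposition: θ = Σ θ_i = 1899/320000 rad ≈ 0.005934 rad

θ(3/2) = 1899/320000 rad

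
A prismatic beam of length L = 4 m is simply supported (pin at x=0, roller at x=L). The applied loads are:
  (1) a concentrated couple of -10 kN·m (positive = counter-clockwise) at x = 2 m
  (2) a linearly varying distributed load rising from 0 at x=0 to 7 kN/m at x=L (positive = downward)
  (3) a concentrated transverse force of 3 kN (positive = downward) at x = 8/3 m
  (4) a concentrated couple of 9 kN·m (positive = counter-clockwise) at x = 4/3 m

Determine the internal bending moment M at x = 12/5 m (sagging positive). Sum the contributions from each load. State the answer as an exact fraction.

M(12/5) = 1246/125 kN·m

Load 1 — applied couple M₀=-10 kN·m at a=2 m (b=L-a=2):
  M_1 = M₀x/L - M₀  [x>a] = (-10)·(12/5)/4 - (-10) = 4 kN·m
Load 2 — triangular load w₀=7 kN/m (0→w₀ over full span):
  M_2 = w₀Lx/6 - w₀x³/(6L) = 7·4·(12/5)/6 - 7·(12/5)³/(6·4) = 896/125 kN·m
Load 3 — point force P=3 kN at a=8/3 m (b=L-a=4/3):
  M_3 = Pbx/L  [x≤a] = 3·(4/3)·(12/5)/4 = 12/5 kN·m
Load 4 — applied couple M₀=9 kN·m at a=4/3 m (b=L-a=8/3):
  M_4 = M₀x/L - M₀  [x>a] = 9·(12/5)/4 - 9 = -18/5 kN·m
Superposition: M = Σ M_i = 1246/125 kN·m ≈ 9.968000 kN·m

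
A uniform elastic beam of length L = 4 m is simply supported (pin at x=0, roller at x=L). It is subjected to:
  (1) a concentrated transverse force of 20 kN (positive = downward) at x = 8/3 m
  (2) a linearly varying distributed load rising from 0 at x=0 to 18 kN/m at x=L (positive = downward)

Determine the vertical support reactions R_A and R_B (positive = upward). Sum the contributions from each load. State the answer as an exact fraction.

R_A = 56/3 kN, R_B = 112/3 kN

Load 1 — point force P=20 kN at a=8/3 m (b=L-a=4/3):
  R_A = Pb/L = 20·(4/3)/4 = 20/3 kN
  R_B = Pa/L = 20·(8/3)/4 = 40/3 kN
Load 2 — triangular load w₀=18 kN/m (0→w₀ over full span):
  R_A = w₀L/6 = 18·4/6 = 12 kN
  R_B = w₀L/3 = 18·4/3 = 24 kN
Superposition: R_A = 56/3 kN, R_B = 112/3 kN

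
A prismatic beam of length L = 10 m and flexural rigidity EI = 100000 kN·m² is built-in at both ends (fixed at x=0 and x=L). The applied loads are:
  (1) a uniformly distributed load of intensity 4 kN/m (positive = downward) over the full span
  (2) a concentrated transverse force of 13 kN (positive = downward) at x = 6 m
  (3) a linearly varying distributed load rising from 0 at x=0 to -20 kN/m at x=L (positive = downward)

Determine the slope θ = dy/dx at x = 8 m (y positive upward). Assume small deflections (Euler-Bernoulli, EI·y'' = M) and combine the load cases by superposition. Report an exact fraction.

Load 1 — uniform load w=4 kN/m over full span:
  θ_1 = -wx(L-x)(L-2x)/(12EI) = -4·8·(10-8)·(10-2·8)/(12·100000) = 1/3125 rad
Load 2 — point force P=13 kN at a=6 m (b=L-a=4):
  θ_2 = Pa²(L-x)(2bL-(3b+a)(L-x))/(2L³EI)  [x>a] = 13·6²·(10-8)·(2·4·10-(3·4+6)·(10-8))/(2·10³·100000) = 1287/6250000 rad
Load 3 — triangular load w₀=-20 kN/m (0→w₀ over full span):
  θ_3 = -w₀(2x(L-x)(L-2x)(x+2L)+x²(L-x)²)/(120LEI) = -(-20)·(2·8·(10-8)·(10-2·8)·(8+2·10)+8²·(10-8)²)/(120·10·100000) = -8/9375 rad
Superposition: θ = Σ θ_i = -6139/18750000 rad ≈ -0.000327 rad

θ(8) = -6139/18750000 rad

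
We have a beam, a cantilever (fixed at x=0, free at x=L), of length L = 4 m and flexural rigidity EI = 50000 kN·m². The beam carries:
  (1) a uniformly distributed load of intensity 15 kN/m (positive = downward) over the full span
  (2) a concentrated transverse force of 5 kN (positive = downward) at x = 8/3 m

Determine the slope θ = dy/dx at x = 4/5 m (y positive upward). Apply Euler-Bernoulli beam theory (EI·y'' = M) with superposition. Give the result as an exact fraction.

θ(4/5) = -817/468750 rad

Load 1 — uniform load w=15 kN/m over full span:
  θ_1 = -wx(x²-3Lx+3L²)/(6EI) = -15·(4/5)·((4/5)²-3·4·(4/5)+3·4²)/(6·50000) = -122/78125 rad
Load 2 — point force P=5 kN at a=8/3 m (b=L-a=4/3):
  θ_2 = -Px(2a-x)/(2EI)  [x≤a] = -5·(4/5)·(2·(8/3)-(4/5))/(2·50000) = -17/93750 rad
Superposition: θ = Σ θ_i = -817/468750 rad ≈ -0.001743 rad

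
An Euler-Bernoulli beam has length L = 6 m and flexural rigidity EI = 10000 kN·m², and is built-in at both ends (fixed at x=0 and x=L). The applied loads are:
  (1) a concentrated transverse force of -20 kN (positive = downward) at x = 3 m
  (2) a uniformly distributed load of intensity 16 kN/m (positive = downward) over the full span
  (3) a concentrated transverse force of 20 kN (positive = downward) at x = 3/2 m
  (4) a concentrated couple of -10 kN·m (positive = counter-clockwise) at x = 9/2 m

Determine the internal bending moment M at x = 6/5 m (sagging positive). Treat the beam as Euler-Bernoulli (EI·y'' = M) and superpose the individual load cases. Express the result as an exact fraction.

Load 1 — point force P=-20 kN at a=3 m (b=L-a=3):
  M_1 = Pb²(3a+b)x/L³ - Pab²/L²  [x≤a] = (-20)·3²·(3·3+3)·(6/5)/6³ - (-20)·3·3²/6² = 3 kN·m
Load 2 — uniform load w=16 kN/m over full span:
  M_2 = wLx/2 - wL²/12 - wx²/2 = 16·6·(6/5)/2 - 16·6²/12 - 16·(6/5)²/2 = -48/25 kN·m
Load 3 — point force P=20 kN at a=3/2 m (b=L-a=9/2):
  M_3 = Pb²(3a+b)x/L³ - Pab²/L²  [x≤a] = 20·(9/2)²·(3·(3/2)+(9/2))·(6/5)/6³ - 20·(3/2)·(9/2)²/6² = 27/8 kN·m
Load 4 — applied couple M₀=-10 kN·m at a=9/2 m (b=L-a=3/2):
  M_4 = R_Ax - M_A  [x≤a] with R_A=-15/8, M_A=-25/8 = (-15/8)·(6/5) - (-25/8) = 7/8 kN·m
Superposition: M = Σ M_i = 533/100 kN·m ≈ 5.330000 kN·m

M(6/5) = 533/100 kN·m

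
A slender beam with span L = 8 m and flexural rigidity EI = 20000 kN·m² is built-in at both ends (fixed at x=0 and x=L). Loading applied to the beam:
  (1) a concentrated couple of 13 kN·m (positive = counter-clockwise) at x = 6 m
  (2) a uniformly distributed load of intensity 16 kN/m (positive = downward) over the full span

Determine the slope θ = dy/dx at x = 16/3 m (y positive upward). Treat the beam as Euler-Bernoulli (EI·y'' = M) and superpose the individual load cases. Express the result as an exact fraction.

Load 1 — applied couple M₀=13 kN·m at a=6 m (b=L-a=2):
  θ_1 = (R_Ax²/2 - M_Ax)/EI  [x≤a] with R_A=117/64, M_A=65/16 = ((117/64)·(16/3)²/2 - (65/16)·(16/3))/20000 = 13/60000 rad
Load 2 — uniform load w=16 kN/m over full span:
  θ_2 = -wx(L-x)(L-2x)/(12EI) = -16·(16/3)·(8-(16/3))·(8-2·(16/3))/(12·20000) = 128/50625 rad
Superposition: θ = Σ θ_i = 4447/1620000 rad ≈ 0.002745 rad

θ(16/3) = 4447/1620000 rad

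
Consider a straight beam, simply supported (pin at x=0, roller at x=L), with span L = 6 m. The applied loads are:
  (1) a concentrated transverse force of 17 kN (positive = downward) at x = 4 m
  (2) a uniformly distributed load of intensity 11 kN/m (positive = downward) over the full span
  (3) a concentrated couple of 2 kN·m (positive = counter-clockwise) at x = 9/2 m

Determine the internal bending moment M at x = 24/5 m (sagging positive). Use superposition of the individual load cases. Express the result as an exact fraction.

Load 1 — point force P=17 kN at a=4 m (b=L-a=2):
  M_1 = Pa(L-x)/L  [x>a] = 17·4·(6-(24/5))/6 = 68/5 kN·m
Load 2 — uniform load w=11 kN/m over full span:
  M_2 = wx(L-x)/2 = 11·(24/5)·(6-(24/5))/2 = 792/25 kN·m
Load 3 — applied couple M₀=2 kN·m at a=9/2 m (b=L-a=3/2):
  M_3 = M₀x/L - M₀  [x>a] = 2·(24/5)/6 - 2 = -2/5 kN·m
Superposition: M = Σ M_i = 1122/25 kN·m ≈ 44.880000 kN·m

M(24/5) = 1122/25 kN·m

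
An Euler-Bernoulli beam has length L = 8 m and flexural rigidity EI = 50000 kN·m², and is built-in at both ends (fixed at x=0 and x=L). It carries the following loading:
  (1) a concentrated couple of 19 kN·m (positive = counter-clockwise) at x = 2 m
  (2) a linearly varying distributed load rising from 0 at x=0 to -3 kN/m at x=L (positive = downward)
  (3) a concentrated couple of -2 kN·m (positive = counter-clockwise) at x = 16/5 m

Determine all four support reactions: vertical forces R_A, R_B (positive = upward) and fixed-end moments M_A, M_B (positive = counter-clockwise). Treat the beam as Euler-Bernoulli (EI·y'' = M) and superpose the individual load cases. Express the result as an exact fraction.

R_A = -2061/1600 kN, M_A = -4081/400 kN·m, R_B = -17139/1600 kN, M_B = 5959/400 kN·m

Load 1 — applied couple M₀=19 kN·m at a=2 m (b=L-a=6):
  R_A = 6M₀ab/L³ = 6·19·2·6/8³ = 171/64 kN
  M_A = M₀b(2a-b)/L² = 19·6·(2·2-6)/8² = -57/16 kN·m
  R_B = -6M₀ab/L³ = -6·19·2·6/8³ = -171/64 kN
  M_B = M₀a(2b-a)/L² = 19·2·(2·6-2)/8² = 95/16 kN·m
Load 2 — triangular load w₀=-3 kN/m (0→w₀ over full span):
  R_A = 3w₀L/20 = 3·(-3)·8/20 = -18/5 kN
  M_A = w₀L²/30 = (-3)·8²/30 = -32/5 kN·m
  R_B = 7w₀L/20 = 7·(-3)·8/20 = -42/5 kN
  M_B = -w₀L²/20 = -(-3)·8²/20 = 48/5 kN·m
Load 3 — applied couple M₀=-2 kN·m at a=16/5 m (b=L-a=24/5):
  R_A = 6M₀ab/L³ = 6·(-2)·(16/5)·(24/5)/8³ = -9/25 kN
  M_A = M₀b(2a-b)/L² = (-2)·(24/5)·(2·(16/5)-(24/5))/8² = -6/25 kN·m
  R_B = -6M₀ab/L³ = -6·(-2)·(16/5)·(24/5)/8³ = 9/25 kN
  M_B = M₀a(2b-a)/L² = (-2)·(16/5)·(2·(24/5)-(16/5))/8² = -16/25 kN·m
Superposition: R_A = -2061/1600 kN, M_A = -4081/400 kN·m, R_B = -17139/1600 kN, M_B = 5959/400 kN·m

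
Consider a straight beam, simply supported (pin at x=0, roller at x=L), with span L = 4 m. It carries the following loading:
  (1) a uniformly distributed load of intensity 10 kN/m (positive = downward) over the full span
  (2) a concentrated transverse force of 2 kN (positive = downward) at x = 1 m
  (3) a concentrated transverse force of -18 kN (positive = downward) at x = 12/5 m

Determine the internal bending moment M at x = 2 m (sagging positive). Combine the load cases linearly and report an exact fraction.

M(2) = 33/5 kN·m

Load 1 — uniform load w=10 kN/m over full span:
  M_1 = wx(L-x)/2 = 10·2·(4-2)/2 = 20 kN·m
Load 2 — point force P=2 kN at a=1 m (b=L-a=3):
  M_2 = Pa(L-x)/L  [x>a] = 2·1·(4-2)/4 = 1 kN·m
Load 3 — point force P=-18 kN at a=12/5 m (b=L-a=8/5):
  M_3 = Pbx/L  [x≤a] = (-18)·(8/5)·2/4 = -72/5 kN·m
Superposition: M = Σ M_i = 33/5 kN·m ≈ 6.600000 kN·m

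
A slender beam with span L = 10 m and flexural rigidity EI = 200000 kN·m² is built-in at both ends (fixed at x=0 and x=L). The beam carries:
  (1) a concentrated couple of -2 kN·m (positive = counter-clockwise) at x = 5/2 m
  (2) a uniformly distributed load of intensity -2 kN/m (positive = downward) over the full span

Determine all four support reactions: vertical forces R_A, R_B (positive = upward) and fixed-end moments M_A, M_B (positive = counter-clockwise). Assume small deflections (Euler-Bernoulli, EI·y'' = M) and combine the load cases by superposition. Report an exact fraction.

R_A = -409/40 kN, M_A = -391/24 kN·m, R_B = -391/40 kN, M_B = 385/24 kN·m

Load 1 — applied couple M₀=-2 kN·m at a=5/2 m (b=L-a=15/2):
  R_A = 6M₀ab/L³ = 6·(-2)·(5/2)·(15/2)/10³ = -9/40 kN
  M_A = M₀b(2a-b)/L² = (-2)·(15/2)·(2·(5/2)-(15/2))/10² = 3/8 kN·m
  R_B = -6M₀ab/L³ = -6·(-2)·(5/2)·(15/2)/10³ = 9/40 kN
  M_B = M₀a(2b-a)/L² = (-2)·(5/2)·(2·(15/2)-(5/2))/10² = -5/8 kN·m
Load 2 — uniform load w=-2 kN/m over full span:
  R_A = wL/2 = (-2)·10/2 = -10 kN
  M_A = wL²/12 = (-2)·10²/12 = -50/3 kN·m
  R_B = wL/2 = (-2)·10/2 = -10 kN
  M_B = -wL²/12 = -(-2)·10²/12 = 50/3 kN·m
Superposition: R_A = -409/40 kN, M_A = -391/24 kN·m, R_B = -391/40 kN, M_B = 385/24 kN·m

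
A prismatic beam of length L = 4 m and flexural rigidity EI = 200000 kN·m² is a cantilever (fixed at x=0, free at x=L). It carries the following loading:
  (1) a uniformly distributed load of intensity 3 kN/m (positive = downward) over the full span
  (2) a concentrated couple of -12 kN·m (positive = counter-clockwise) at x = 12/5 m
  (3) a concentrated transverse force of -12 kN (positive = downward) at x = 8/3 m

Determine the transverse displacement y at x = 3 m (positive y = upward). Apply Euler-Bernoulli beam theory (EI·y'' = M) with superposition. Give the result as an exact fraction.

Load 1 — uniform load w=3 kN/m over full span:
  y_1 = -wx²(x²-4Lx+6L²)/(24EI) = -3·3²·(3²-4·4·3+6·4²)/(24·200000) = -513/1600000 m
Load 2 — applied couple M₀=-12 kN·m at a=12/5 m (b=L-a=8/5):
  y_2 = M₀a(2x-a)/(2EI)  [x>a] = (-12)·(12/5)·(2·3-(12/5))/(2·200000) = -81/312500 m
Load 3 — point force P=-12 kN at a=8/3 m (b=L-a=4/3):
  y_3 = -Pa²(3x-a)/(6EI)  [x>a] = -(-12)·(8/3)²·(3·3-(8/3))/(6·200000) = 38/84375 m
Superposition: y = Σ y_i = -139811/1080000000 m ≈ -0.000129 m

y(3) = -139811/1080000000 m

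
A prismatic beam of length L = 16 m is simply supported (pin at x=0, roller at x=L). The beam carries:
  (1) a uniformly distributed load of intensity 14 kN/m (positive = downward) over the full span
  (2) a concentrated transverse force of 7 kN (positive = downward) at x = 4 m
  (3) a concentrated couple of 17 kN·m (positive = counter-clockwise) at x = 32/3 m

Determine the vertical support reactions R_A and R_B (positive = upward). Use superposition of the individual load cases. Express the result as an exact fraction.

Load 1 — uniform load w=14 kN/m over full span:
  R_A = wL/2 = 14·16/2 = 112 kN
  R_B = wL/2 = 14·16/2 = 112 kN
Load 2 — point force P=7 kN at a=4 m (b=L-a=12):
  R_A = Pb/L = 7·12/16 = 21/4 kN
  R_B = Pa/L = 7·4/16 = 7/4 kN
Load 3 — applied couple M₀=17 kN·m at a=32/3 m (b=L-a=16/3):
  R_A = M₀/L = 17/16 kN
  R_B = -M₀/L = -17/16 kN
Superposition: R_A = 1893/16 kN, R_B = 1803/16 kN

R_A = 1893/16 kN, R_B = 1803/16 kN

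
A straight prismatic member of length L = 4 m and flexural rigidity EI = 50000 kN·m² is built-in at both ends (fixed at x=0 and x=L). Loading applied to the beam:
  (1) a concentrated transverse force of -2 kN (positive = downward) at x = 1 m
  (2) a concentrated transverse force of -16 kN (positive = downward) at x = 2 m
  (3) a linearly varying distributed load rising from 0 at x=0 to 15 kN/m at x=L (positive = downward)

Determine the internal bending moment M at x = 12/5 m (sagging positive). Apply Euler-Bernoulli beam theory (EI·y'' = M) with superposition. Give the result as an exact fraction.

Load 1 — point force P=-2 kN at a=1 m (b=L-a=3):
  M_1 = Pa²(a+3b)(L-x)/L³ - Pa²b/L²  [x>a] = (-2)·1²·(1+3·3)·(4-(12/5))/4³ - (-2)·1²·3/4² = -1/8 kN·m
Load 2 — point force P=-16 kN at a=2 m (b=L-a=2):
  M_2 = Pa²(a+3b)(L-x)/L³ - Pa²b/L²  [x>a] = (-16)·2²·(2+3·2)·(4-(12/5))/4³ - (-16)·2²·2/4² = -24/5 kN·m
Load 3 — triangular load w₀=15 kN/m (0→w₀ over full span):
  M_3 = 3w₀Lx/20 - w₀L²/30 - w₀x³/(6L) = 3·15·4·(12/5)/20 - 15·4²/30 - 15·(12/5)³/(6·4) = 124/25 kN·m
Superposition: M = Σ M_i = 7/200 kN·m ≈ 0.035000 kN·m

M(12/5) = 7/200 kN·m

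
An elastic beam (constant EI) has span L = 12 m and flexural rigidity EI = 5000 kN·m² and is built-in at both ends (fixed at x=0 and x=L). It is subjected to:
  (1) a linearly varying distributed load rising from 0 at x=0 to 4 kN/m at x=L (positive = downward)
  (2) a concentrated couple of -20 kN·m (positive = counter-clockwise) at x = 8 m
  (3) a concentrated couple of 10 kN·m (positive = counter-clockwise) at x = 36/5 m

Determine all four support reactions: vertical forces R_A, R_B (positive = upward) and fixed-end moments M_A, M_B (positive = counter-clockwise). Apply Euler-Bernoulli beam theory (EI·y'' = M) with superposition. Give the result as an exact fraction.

Load 1 — triangular load w₀=4 kN/m (0→w₀ over full span):
  R_A = 3w₀L/20 = 3·4·12/20 = 36/5 kN
  M_A = w₀L²/30 = 4·12²/30 = 96/5 kN·m
  R_B = 7w₀L/20 = 7·4·12/20 = 84/5 kN
  M_B = -w₀L²/20 = -4·12²/20 = -144/5 kN·m
Load 2 — applied couple M₀=-20 kN·m at a=8 m (b=L-a=4):
  R_A = 6M₀ab/L³ = 6·(-20)·8·4/12³ = -20/9 kN
  M_A = M₀b(2a-b)/L² = (-20)·4·(2·8-4)/12² = -20/3 kN·m
  R_B = -6M₀ab/L³ = -6·(-20)·8·4/12³ = 20/9 kN
  M_B = M₀a(2b-a)/L² = (-20)·8·(2·4-8)/12² = 0 kN·m
Load 3 — applied couple M₀=10 kN·m at a=36/5 m (b=L-a=24/5):
  R_A = 6M₀ab/L³ = 6·10·(36/5)·(24/5)/12³ = 6/5 kN
  M_A = M₀b(2a-b)/L² = 10·(24/5)·(2·(36/5)-(24/5))/12² = 16/5 kN·m
  R_B = -6M₀ab/L³ = -6·10·(36/5)·(24/5)/12³ = -6/5 kN
  M_B = M₀a(2b-a)/L² = 10·(36/5)·(2·(24/5)-(36/5))/12² = 6/5 kN·m
Superposition: R_A = 278/45 kN, M_A = 236/15 kN·m, R_B = 802/45 kN, M_B = -138/5 kN·m

R_A = 278/45 kN, M_A = 236/15 kN·m, R_B = 802/45 kN, M_B = -138/5 kN·m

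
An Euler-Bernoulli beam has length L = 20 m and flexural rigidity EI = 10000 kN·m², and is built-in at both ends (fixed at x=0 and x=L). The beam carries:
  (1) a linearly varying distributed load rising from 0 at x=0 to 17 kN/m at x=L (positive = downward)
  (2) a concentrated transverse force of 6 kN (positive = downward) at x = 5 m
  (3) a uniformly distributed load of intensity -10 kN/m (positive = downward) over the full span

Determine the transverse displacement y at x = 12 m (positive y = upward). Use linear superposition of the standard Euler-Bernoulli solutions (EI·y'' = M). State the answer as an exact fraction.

y(12) = 2159/62500 m

Load 1 — triangular load w₀=17 kN/m (0→w₀ over full span):
  y_1 = -w₀x²(L-x)²(x+2L)/(120LEI) = -17·12²·(20-12)²·(12+2·20)/(120·20·10000) = -5304/15625 m
Load 2 — point force P=6 kN at a=5 m (b=L-a=15):
  y_2 = -Pa²(L-x)²(3bL-(3b+a)(L-x))/(6L³EI)  [x>a] = -6·5²·(20-12)²·(3·15·20-(3·15+5)·(20-12))/(6·20³·10000) = -1/100 m
Load 3 — uniform load w=-10 kN/m over full span:
  y_3 = -wx²(L-x)²/(24EI) = -(-10)·12²·(20-12)²/(24·10000) = 48/125 m
Superposition: y = Σ y_i = 2159/62500 m ≈ 0.034544 m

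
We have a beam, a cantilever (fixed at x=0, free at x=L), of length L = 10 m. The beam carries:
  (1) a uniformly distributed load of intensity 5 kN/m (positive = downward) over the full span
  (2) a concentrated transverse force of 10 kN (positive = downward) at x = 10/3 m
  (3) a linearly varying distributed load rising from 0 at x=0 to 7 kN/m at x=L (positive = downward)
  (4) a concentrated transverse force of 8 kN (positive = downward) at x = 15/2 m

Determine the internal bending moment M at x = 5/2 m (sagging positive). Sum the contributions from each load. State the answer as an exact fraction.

M(5/2) = -32315/96 kN·m

Load 1 — uniform load w=5 kN/m over full span:
  M_1 = -w(L-x)²/2 = -5·(10-(5/2))²/2 = -1125/8 kN·m
Load 2 — point force P=10 kN at a=10/3 m (b=L-a=20/3):
  M_2 = -P(a-x)  [x≤a] = -10·((10/3)-(5/2)) = -25/3 kN·m
Load 3 — triangular load w₀=7 kN/m (0→w₀ over full span):
  M_3 = w₀Lx/2 - w₀L²/3 - w₀x³/(6L) = 7·10·(5/2)/2 - 7·10²/3 - 7·(5/2)³/(6·10) = -4725/32 kN·m
Load 4 — point force P=8 kN at a=15/2 m (b=L-a=5/2):
  M_4 = -P(a-x)  [x≤a] = -8·((15/2)-(5/2)) = -40 kN·m
Superposition: M = Σ M_i = -32315/96 kN·m ≈ -336.614583 kN·m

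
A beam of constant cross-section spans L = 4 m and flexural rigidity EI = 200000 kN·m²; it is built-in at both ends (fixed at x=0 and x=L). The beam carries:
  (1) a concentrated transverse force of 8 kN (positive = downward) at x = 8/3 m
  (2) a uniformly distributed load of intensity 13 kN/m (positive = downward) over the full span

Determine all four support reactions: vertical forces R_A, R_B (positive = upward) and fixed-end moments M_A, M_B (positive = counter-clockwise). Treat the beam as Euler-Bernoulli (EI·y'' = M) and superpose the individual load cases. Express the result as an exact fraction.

Load 1 — point force P=8 kN at a=8/3 m (b=L-a=4/3):
  R_A = Pb²(3a+b)/L³ = 8·(4/3)²·(3·(8/3)+(4/3))/4³ = 56/27 kN
  M_A = Pab²/L² = 8·(8/3)·(4/3)²/4² = 64/27 kN·m
  R_B = Pa²(a+3b)/L³ = 8·(8/3)²·((8/3)+3·(4/3))/4³ = 160/27 kN
  M_B = -Pa²b/L² = -8·(8/3)²·(4/3)/4² = -128/27 kN·m
Load 2 — uniform load w=13 kN/m over full span:
  R_A = wL/2 = 13·4/2 = 26 kN
  M_A = wL²/12 = 13·4²/12 = 52/3 kN·m
  R_B = wL/2 = 13·4/2 = 26 kN
  M_B = -wL²/12 = -13·4²/12 = -52/3 kN·m
Superposition: R_A = 758/27 kN, M_A = 532/27 kN·m, R_B = 862/27 kN, M_B = -596/27 kN·m

R_A = 758/27 kN, M_A = 532/27 kN·m, R_B = 862/27 kN, M_B = -596/27 kN·m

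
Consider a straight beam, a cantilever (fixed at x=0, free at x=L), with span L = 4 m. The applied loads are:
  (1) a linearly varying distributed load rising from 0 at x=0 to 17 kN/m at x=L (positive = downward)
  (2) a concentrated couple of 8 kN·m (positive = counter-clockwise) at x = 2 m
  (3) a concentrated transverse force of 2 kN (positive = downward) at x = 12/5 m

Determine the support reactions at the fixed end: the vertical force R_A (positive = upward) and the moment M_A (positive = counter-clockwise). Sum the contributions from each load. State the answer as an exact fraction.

Load 1 — triangular load w₀=17 kN/m (0→w₀ over full span):
  R_A = w₀L/2 = 17·4/2 = 34 kN
  M_A = w₀L²/3 = 17·4²/3 = 272/3 kN·m
Load 2 — applied couple M₀=8 kN·m at a=2 m (b=L-a=2):
  R_A = 0 kN
  M_A = -M₀ = -8 kN·m
Load 3 — point force P=2 kN at a=12/5 m (b=L-a=8/5):
  R_A = P = 2 kN
  M_A = Pa = 2·(12/5) = 24/5 kN·m
Superposition: R_A = 36 kN, M_A = 1312/15 kN·m

R_A = 36 kN, M_A = 1312/15 kN·m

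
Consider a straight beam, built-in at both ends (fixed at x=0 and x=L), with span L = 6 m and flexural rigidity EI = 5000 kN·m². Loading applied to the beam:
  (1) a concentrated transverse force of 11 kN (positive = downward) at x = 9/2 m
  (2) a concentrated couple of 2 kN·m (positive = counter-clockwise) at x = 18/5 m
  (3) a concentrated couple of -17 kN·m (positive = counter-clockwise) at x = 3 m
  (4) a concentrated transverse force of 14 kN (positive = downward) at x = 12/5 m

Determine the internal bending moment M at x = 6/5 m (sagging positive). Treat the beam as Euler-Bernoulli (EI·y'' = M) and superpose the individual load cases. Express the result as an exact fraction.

M(6/5) = -63097/20000 kN·m

Load 1 — point force P=11 kN at a=9/2 m (b=L-a=3/2):
  M_1 = Pb²(3a+b)x/L³ - Pab²/L²  [x≤a] = 11·(3/2)²·(3·(9/2)+(3/2))·(6/5)/6³ - 11·(9/2)·(3/2)²/6² = -33/32 kN·m
Load 2 — applied couple M₀=2 kN·m at a=18/5 m (b=L-a=12/5):
  M_2 = R_Ax - M_A  [x≤a] with R_A=12/25, M_A=16/25 = (12/25)·(6/5) - (16/25) = -8/125 kN·m
Load 3 — applied couple M₀=-17 kN·m at a=3 m (b=L-a=3):
  M_3 = R_Ax - M_A  [x≤a] with R_A=-17/4, M_A=-17/4 = (-17/4)·(6/5) - (-17/4) = -17/20 kN·m
Load 4 — point force P=14 kN at a=12/5 m (b=L-a=18/5):
  M_4 = Pb²(3a+b)x/L³ - Pab²/L²  [x≤a] = 14·(18/5)²·(3·(12/5)+(18/5))·(6/5)/6³ - 14·(12/5)·(18/5)²/6² = -756/625 kN·m
Superposition: M = Σ M_i = -63097/20000 kN·m ≈ -3.154850 kN·m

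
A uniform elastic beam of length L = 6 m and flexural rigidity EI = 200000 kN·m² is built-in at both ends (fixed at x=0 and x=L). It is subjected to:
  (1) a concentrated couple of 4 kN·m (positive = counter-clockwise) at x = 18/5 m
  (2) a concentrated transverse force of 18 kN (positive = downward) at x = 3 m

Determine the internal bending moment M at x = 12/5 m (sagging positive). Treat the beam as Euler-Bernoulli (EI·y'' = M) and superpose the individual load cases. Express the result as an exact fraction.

Load 1 — applied couple M₀=4 kN·m at a=18/5 m (b=L-a=12/5):
  M_1 = R_Ax - M_A  [x≤a] with R_A=24/25, M_A=32/25 = (24/25)·(12/5) - (32/25) = 128/125 kN·m
Load 2 — point force P=18 kN at a=3 m (b=L-a=3):
  M_2 = Pb²(3a+b)x/L³ - Pab²/L²  [x≤a] = 18·3²·(3·3+3)·(12/5)/6³ - 18·3·3²/6² = 81/10 kN·m
Superposition: M = Σ M_i = 2281/250 kN·m ≈ 9.124000 kN·m

M(12/5) = 2281/250 kN·m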